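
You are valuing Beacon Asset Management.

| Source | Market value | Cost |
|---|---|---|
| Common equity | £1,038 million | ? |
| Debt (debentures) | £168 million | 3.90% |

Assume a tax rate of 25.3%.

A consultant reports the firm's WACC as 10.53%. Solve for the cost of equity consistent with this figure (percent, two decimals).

11.76%

Total capital V = 1038 + 168 = 1206.
Equity weight = 1038/1206 = 0.8607.
Debentures weight = 168/1206 = 0.1393.
Debt contribution = 0.1393 × 3.9% × (1 − 25.3%) = 0.4058%.
Required equity contribution = 10.53% − 0.4058% = 10.1242%.
Re = 10.1242% / 0.8607 = 11.7628%.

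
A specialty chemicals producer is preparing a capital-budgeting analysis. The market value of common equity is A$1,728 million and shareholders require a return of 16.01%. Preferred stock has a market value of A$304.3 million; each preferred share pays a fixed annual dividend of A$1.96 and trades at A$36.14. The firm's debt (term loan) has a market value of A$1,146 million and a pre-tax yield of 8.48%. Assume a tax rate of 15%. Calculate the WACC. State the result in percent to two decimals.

Cost of preferred: Rp = 1.96 / 36.14 = 5.4234%.
Total capital V = 1728 + 304.3 + 1146 = 3178.3.
Equity: weight = 1728/3178.3 = 0.5437; cost = 16.01%.
Preferred: weight = 304.3/3178.3 = 0.0957; cost = 5.4234%.
Term loan: weight = 1146/3178.3 = 0.3606; after-tax cost = 8.48% × (1 − 15%) = 7.2080%.
WACC = 0.5437 × 16.0100% + 0.0957 × 5.4234% + 0.3606 × 7.2080% = 11.8227%.

11.82%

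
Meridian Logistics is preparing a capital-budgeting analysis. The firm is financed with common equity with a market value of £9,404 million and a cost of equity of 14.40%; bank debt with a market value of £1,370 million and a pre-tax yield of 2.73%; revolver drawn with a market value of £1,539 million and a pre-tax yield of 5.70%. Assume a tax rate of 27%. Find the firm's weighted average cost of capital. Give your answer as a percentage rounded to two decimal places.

Total capital V = 9404 + 1370 + 1539 = 12313.
Equity: weight = 9404/12313 = 0.7637; cost = 14.4%.
Bank debt: weight = 1370/12313 = 0.1113; after-tax cost = 2.73% × (1 − 27%) = 1.9929%.
Revolver drawn: weight = 1539/12313 = 0.1250; after-tax cost = 5.7% × (1 − 27%) = 4.1610%.
WACC = 0.7637 × 14.4000% + 0.1113 × 1.9929% + 0.1250 × 4.1610% = 11.7398%.

11.74%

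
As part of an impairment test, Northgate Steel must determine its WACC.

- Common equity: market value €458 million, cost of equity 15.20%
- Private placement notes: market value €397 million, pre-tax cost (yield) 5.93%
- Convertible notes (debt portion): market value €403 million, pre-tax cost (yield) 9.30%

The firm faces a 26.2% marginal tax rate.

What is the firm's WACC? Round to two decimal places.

9.11%

Total capital V = 458 + 397 + 403 = 1258.
Equity: weight = 458/1258 = 0.3641; cost = 15.2%.
Private placement notes: weight = 397/1258 = 0.3156; after-tax cost = 5.93% × (1 − 26.2%) = 4.3763%.
Convertible notes (debt portion): weight = 403/1258 = 0.3203; after-tax cost = 9.3% × (1 − 26.2%) = 6.8634%.
WACC = 0.3641 × 15.2000% + 0.3156 × 4.3763% + 0.3203 × 6.8634% = 9.1136%.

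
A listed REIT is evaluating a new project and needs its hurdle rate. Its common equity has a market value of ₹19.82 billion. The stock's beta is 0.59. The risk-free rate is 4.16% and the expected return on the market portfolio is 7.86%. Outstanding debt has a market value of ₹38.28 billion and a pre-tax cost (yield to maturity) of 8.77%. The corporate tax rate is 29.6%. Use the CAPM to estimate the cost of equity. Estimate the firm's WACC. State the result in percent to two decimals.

6.23%

Market risk premium = 7.86% − 4.16% = 3.7%.
Cost of equity via CAPM: Re = 4.16% + 0.59 × 3.7% = 6.3430%.
Total capital V = 19.82 + 38.28 = 58.1.
Equity: weight = 19.82/58.1 = 0.3411; cost = 6.343%.
Debt: weight = 38.28/58.1 = 0.6589; after-tax cost = 8.77% × (1 − 29.6%) = 6.1741%.
WACC = 0.3411 × 6.3430% + 0.6589 × 6.1741% = 6.2317%.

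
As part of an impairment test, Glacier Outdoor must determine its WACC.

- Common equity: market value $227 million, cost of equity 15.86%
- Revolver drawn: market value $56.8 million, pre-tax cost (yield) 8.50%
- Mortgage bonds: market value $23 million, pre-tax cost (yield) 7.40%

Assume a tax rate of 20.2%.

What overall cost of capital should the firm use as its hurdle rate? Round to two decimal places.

13.43%

Total capital V = 227 + 56.8 + 23 = 306.8.
Equity: weight = 227/306.8 = 0.7399; cost = 15.86%.
Revolver drawn: weight = 56.8/306.8 = 0.1851; after-tax cost = 8.5% × (1 − 20.2%) = 6.7830%.
Mortgage bonds: weight = 23/306.8 = 0.0750; after-tax cost = 7.4% × (1 − 20.2%) = 5.9052%.
WACC = 0.7399 × 15.8600% + 0.1851 × 6.7830% + 0.0750 × 5.9052% = 13.4332%.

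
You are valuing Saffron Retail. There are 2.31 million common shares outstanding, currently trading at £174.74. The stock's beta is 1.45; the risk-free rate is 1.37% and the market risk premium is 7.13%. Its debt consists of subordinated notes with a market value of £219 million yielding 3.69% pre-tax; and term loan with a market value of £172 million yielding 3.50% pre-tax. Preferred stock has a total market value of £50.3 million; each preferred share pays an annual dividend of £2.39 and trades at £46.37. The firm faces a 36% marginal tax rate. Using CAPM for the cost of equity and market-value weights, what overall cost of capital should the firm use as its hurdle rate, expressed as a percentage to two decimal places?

Cost of equity via CAPM: Re = 1.37% + 1.45 × 7.13% = 11.7085%.
Cost of preferred: Rp = 2.39 / 46.37 = 5.1542%.
Market value of equity E = 174.74 × 2.31m = 403.6494m.
Total capital V = 403.6494 + 50.3 + 219 + 172 = 844.9494.
Equity: weight = 403.6494/844.9494 = 0.4777; cost = 11.7085%.
Preferred: weight = 50.3/844.9494 = 0.0595; cost = 5.1542%.
Subordinated notes: weight = 219/844.9494 = 0.2592; after-tax cost = 3.69% × (1 − 36%) = 2.3616%.
Term loan: weight = 172/844.9494 = 0.2036; after-tax cost = 3.5% × (1 − 36%) = 2.2400%.
WACC = 0.4777 × 11.7085% + 0.0595 × 5.1542% + 0.2592 × 2.3616% + 0.2036 × 2.2400% = 6.9683%.

6.97%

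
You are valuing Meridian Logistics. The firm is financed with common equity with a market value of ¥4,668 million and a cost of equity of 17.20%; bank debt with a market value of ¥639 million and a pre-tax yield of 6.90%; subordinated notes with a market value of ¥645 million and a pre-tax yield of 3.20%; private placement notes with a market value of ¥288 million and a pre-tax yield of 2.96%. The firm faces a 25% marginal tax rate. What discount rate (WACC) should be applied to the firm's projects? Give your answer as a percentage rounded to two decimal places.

13.75%

Total capital V = 4668 + 639 + 645 + 288 = 6240.
Equity: weight = 4668/6240 = 0.7481; cost = 17.2%.
Bank debt: weight = 639/6240 = 0.1024; after-tax cost = 6.9% × (1 − 25%) = 5.1750%.
Subordinated notes: weight = 645/6240 = 0.1034; after-tax cost = 3.2% × (1 − 25%) = 2.4000%.
Private placement notes: weight = 288/6240 = 0.0462; after-tax cost = 2.96% × (1 − 25%) = 2.2200%.
WACC = 0.7481 × 17.2000% + 0.1024 × 5.1750% + 0.1034 × 2.4000% + 0.0462 × 2.2200% = 13.7474%.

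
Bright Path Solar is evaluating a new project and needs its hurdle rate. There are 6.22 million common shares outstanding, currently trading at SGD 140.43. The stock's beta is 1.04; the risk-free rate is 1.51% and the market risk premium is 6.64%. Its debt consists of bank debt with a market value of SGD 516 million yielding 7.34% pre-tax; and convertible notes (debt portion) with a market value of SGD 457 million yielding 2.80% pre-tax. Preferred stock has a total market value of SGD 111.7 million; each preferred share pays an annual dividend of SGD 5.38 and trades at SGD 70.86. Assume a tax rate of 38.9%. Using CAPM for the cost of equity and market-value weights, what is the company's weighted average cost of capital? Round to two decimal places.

Cost of equity via CAPM: Re = 1.51% + 1.04 × 6.64% = 8.4156%.
Cost of preferred: Rp = 5.38 / 70.86 = 7.5924%.
Market value of equity E = 140.43 × 6.22m = 873.4746m.
Total capital V = 873.4746 + 111.7 + 516 + 457 = 1958.1746.
Equity: weight = 873.4746/1958.1746 = 0.4461; cost = 8.4156%.
Preferred: weight = 111.7/1958.1746 = 0.0570; cost = 7.5924%.
Bank debt: weight = 516/1958.1746 = 0.2635; after-tax cost = 7.34% × (1 − 38.9%) = 4.4847%.
Convertible notes (debt portion): weight = 457/1958.1746 = 0.2334; after-tax cost = 2.8% × (1 − 38.9%) = 1.7108%.
WACC = 0.4461 × 8.4156% + 0.0570 × 7.5924% + 0.2635 × 4.4847% + 0.2334 × 1.7108% = 5.7680%.

5.77%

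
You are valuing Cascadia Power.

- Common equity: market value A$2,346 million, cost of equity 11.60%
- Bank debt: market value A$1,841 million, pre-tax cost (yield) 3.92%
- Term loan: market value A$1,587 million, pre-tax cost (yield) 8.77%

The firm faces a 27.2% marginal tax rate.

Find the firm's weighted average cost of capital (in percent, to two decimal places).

Total capital V = 2346 + 1841 + 1587 = 5774.
Equity: weight = 2346/5774 = 0.4063; cost = 11.6%.
Bank debt: weight = 1841/5774 = 0.3188; after-tax cost = 3.92% × (1 − 27.2%) = 2.8538%.
Term loan: weight = 1587/5774 = 0.2749; after-tax cost = 8.77% × (1 − 27.2%) = 6.3846%.
WACC = 0.4063 × 11.6000% + 0.3188 × 2.8538% + 0.2749 × 6.3846% = 7.3778%.

7.38%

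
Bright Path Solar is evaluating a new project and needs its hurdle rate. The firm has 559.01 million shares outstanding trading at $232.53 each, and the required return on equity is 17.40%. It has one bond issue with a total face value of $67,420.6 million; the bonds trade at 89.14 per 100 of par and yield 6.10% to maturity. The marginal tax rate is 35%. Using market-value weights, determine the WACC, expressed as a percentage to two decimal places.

Market value of equity E = 232.53 × 559.01m = 129986.5953m. Market value of debt D = 67420.6m × 89.14/100 = 60098.72284m.
Total capital V = 129986.5953 + 60098.72284 = 190085.31814.
Equity: weight = 129986.5953/190085.31814 = 0.6838; cost = 17.4%.
Bonds outstanding: weight = 60098.72284/190085.31814 = 0.3162; after-tax cost = 6.1% × (1 − 35%) = 3.9650%.
WACC = 0.6838 × 17.4000% + 0.3162 × 3.9650% = 13.1523%.

13.15%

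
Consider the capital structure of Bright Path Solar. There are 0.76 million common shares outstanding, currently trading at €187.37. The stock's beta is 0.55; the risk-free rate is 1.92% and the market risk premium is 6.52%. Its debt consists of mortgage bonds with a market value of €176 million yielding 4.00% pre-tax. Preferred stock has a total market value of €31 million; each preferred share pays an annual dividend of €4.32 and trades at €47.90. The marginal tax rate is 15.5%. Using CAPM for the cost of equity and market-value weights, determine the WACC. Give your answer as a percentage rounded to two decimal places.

Cost of equity via CAPM: Re = 1.92% + 0.55 × 6.52% = 5.5060%.
Cost of preferred: Rp = 4.32 / 47.9 = 9.0188%.
Market value of equity E = 187.37 × 0.76m = 142.4012m.
Total capital V = 142.4012 + 31 + 176 = 349.4012.
Equity: weight = 142.4012/349.4012 = 0.4076; cost = 5.506%.
Preferred: weight = 31/349.4012 = 0.0887; cost = 9.0188%.
Mortgage bonds: weight = 176/349.4012 = 0.5037; after-tax cost = 4% × (1 − 15.5%) = 3.3800%.
WACC = 0.4076 × 5.5060% + 0.0887 × 9.0188% + 0.5037 × 3.3800% = 4.7468%.

4.75%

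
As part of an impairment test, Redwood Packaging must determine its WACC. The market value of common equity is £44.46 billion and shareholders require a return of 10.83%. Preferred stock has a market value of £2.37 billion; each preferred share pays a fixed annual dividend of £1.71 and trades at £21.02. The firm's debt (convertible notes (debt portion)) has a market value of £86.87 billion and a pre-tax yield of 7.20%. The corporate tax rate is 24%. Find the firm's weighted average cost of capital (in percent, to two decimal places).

7.30%

Cost of preferred: Rp = 1.71 / 21.02 = 8.1351%.
Total capital V = 44.46 + 2.37 + 86.87 = 133.7.
Equity: weight = 44.46/133.7 = 0.3325; cost = 10.83%.
Preferred: weight = 2.37/133.7 = 0.0177; cost = 8.1351%.
Convertible notes (debt portion): weight = 86.87/133.7 = 0.6497; after-tax cost = 7.2% × (1 − 24%) = 5.4720%.
WACC = 0.3325 × 10.8300% + 0.0177 × 8.1351% + 0.6497 × 5.4720% = 7.3009%.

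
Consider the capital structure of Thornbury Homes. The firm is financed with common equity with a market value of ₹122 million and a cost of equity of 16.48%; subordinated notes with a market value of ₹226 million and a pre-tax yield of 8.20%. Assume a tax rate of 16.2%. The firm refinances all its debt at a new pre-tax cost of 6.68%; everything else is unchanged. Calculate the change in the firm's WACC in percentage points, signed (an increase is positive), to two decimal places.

-0.83 pp

Current WACC:
Total capital V = 122 + 226 = 348.
Equity: weight = 122/348 = 0.3506; cost = 16.48%.
Subordinated notes: weight = 226/348 = 0.6494; after-tax cost = 8.2% × (1 − 16.2%) = 6.8716%.
WACC = 0.3506 × 16.4800% + 0.6494 × 6.8716% = 10.2401%.
After the change:
Total capital V = 122 + 226 = 348.
Equity: weight = 122/348 = 0.3506; cost = 16.48%.
Subordinated notes: weight = 226/348 = 0.6494; after-tax cost = 6.68% × (1 − 16.2%) = 5.5978%.
WACC = 0.3506 × 16.4800% + 0.6494 × 5.5978% = 9.4129%.
Change in WACC = 9.4129% − 10.2401% = -0.8272 pp.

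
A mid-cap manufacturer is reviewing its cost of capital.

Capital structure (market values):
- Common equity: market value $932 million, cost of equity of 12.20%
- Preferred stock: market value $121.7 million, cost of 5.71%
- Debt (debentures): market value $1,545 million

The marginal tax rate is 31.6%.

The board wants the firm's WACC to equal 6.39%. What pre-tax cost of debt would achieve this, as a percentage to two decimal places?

Total capital V = 932 + 121.7 + 1545 = 2598.7.
Equity weight = 932/2598.7 = 0.3586.
Preferred weight = 121.7/2598.7 = 0.0468.
Debentures weight = 1545/2598.7 = 0.5945.
Equity contribution = 0.3586 × 12.2% = 4.3754%.
Preferred contribution = 0.0468 × 5.71% = 0.2674%.
Remaining for debt = 6.39% − 4.6428% = 1.7472%.
Rd × (1 − 31.6%) × 0.5945 = 1.7472%  ⇒  Rd = 4.2964%.

4.30%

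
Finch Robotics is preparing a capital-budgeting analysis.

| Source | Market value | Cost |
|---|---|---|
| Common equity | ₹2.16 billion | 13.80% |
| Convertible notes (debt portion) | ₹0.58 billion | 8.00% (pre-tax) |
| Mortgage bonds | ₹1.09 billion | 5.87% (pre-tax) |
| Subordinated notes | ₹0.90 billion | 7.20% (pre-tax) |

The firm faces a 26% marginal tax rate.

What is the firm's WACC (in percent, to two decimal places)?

9.04%

Total capital V = 2.16 + 0.58 + 1.09 + 0.9 = 4.73.
Equity: weight = 2.16/4.73 = 0.4567; cost = 13.8%.
Convertible notes (debt portion): weight = 0.58/4.73 = 0.1226; after-tax cost = 8% × (1 − 26%) = 5.9200%.
Mortgage bonds: weight = 1.09/4.73 = 0.2304; after-tax cost = 5.87% × (1 − 26%) = 4.3438%.
Subordinated notes: weight = 0.9/4.73 = 0.1903; after-tax cost = 7.2% × (1 − 26%) = 5.3280%.
WACC = 0.4567 × 13.8000% + 0.1226 × 5.9200% + 0.2304 × 4.3438% + 0.1903 × 5.3280% = 9.0426%.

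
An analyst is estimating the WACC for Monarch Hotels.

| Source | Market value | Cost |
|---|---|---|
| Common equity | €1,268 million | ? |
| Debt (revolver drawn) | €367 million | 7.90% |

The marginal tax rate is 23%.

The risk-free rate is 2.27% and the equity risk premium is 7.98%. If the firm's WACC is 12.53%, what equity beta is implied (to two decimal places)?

1.52

Total capital V = 1268 + 367 = 1635.
Equity weight = 1268/1635 = 0.7755.
Revolver drawn weight = 367/1635 = 0.2245.
Debt contribution = 0.2245 × 7.9% × (1 − 23%) = 1.3654%.
Required equity contribution = 12.53% − 1.3654% = 11.1646%  ⇒  Re = 14.3960%.
CAPM: 14.3960% = 2.27% + β × 7.98%  ⇒  β = 1.5195.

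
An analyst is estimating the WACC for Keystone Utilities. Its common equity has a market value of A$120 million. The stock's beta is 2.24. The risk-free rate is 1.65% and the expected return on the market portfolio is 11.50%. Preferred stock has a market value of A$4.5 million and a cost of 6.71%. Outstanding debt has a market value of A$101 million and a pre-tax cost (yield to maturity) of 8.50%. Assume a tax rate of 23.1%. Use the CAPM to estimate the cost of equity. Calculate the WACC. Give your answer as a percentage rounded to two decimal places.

15.68%

Market risk premium = 11.5% − 1.65% = 9.85%.
Cost of equity via CAPM: Re = 1.65% + 2.24 × 9.85% = 23.7140%.
Total capital V = 120 + 4.5 + 101 = 225.5.
Equity: weight = 120/225.5 = 0.5322; cost = 23.714%.
Preferred: weight = 4.5/225.5 = 0.0200; cost = 6.71%.
Debt: weight = 101/225.5 = 0.4479; after-tax cost = 8.5% × (1 − 23.1%) = 6.5365%.
WACC = 0.5322 × 23.7140% + 0.0200 × 6.7100% + 0.4479 × 6.5365% = 15.6810%.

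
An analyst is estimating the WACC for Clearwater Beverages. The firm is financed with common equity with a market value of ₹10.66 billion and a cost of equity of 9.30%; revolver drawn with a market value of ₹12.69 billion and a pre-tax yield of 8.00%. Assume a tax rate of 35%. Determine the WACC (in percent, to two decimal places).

7.07%

Total capital V = 10.66 + 12.69 = 23.35.
Equity: weight = 10.66/23.35 = 0.4565; cost = 9.3%.
Revolver drawn: weight = 12.69/23.35 = 0.5435; after-tax cost = 8% × (1 − 35%) = 5.2000%.
WACC = 0.4565 × 9.3000% + 0.5435 × 5.2000% = 7.0718%.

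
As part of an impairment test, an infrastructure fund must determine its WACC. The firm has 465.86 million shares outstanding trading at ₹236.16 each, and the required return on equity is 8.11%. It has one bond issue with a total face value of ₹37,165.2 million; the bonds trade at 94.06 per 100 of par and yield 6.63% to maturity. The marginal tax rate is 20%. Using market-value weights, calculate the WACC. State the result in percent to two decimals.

7.43%

Market value of equity E = 236.16 × 465.86m = 110017.4976m. Market value of debt D = 37165.2m × 94.06/100 = 34957.58712m.
Total capital V = 110017.4976 + 34957.58712 = 144975.08472.
Equity: weight = 110017.4976/144975.08472 = 0.7589; cost = 8.11%.
Bonds outstanding: weight = 34957.58712/144975.08472 = 0.2411; after-tax cost = 6.63% × (1 − 20%) = 5.3040%.
WACC = 0.7589 × 8.1100% + 0.2411 × 5.3040% = 7.4334%.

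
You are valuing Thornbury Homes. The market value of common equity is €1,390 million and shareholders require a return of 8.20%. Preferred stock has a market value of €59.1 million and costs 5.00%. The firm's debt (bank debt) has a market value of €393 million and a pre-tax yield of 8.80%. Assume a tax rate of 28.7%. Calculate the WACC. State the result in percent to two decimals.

Total capital V = 1390 + 59.1 + 393 = 1842.1.
Equity: weight = 1390/1842.1 = 0.7546; cost = 8.2%.
Preferred: weight = 59.1/1842.1 = 0.0321; cost = 5%.
Bank debt: weight = 393/1842.1 = 0.2133; after-tax cost = 8.8% × (1 − 28.7%) = 6.2744%.
WACC = 0.7546 × 8.2000% + 0.0321 × 5.0000% + 0.2133 × 6.2744% = 7.6865%.

7.69%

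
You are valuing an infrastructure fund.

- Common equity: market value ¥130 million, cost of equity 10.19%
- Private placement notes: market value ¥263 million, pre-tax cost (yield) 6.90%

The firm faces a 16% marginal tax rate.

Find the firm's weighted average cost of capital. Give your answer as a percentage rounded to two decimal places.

7.25%

Total capital V = 130 + 263 = 393.
Equity: weight = 130/393 = 0.3308; cost = 10.19%.
Private placement notes: weight = 263/393 = 0.6692; after-tax cost = 6.9% × (1 − 16%) = 5.7960%.
WACC = 0.3308 × 10.1900% + 0.6692 × 5.7960% = 7.2495%.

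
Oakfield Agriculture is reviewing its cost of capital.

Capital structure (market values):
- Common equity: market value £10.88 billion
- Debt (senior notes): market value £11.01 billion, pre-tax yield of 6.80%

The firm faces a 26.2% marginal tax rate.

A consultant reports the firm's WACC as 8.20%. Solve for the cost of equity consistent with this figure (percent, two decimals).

11.42%

Total capital V = 10.88 + 11.01 = 21.89.
Equity weight = 10.88/21.89 = 0.4970.
Senior notes weight = 11.01/21.89 = 0.5030.
Debt contribution = 0.5030 × 6.8% × (1 − 26.2%) = 2.5241%.
Required equity contribution = 8.2% − 2.5241% = 5.6759%.
Re = 5.6759% / 0.4970 = 11.4196%.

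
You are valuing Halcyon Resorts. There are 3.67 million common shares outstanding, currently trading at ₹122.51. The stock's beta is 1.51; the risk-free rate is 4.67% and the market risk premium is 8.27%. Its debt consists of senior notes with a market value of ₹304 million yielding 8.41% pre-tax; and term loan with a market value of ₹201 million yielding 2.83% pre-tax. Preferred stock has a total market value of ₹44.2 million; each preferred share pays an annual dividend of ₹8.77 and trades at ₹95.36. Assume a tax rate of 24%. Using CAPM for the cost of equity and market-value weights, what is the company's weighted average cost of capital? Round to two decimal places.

Cost of equity via CAPM: Re = 4.67% + 1.51 × 8.27% = 17.1577%.
Cost of preferred: Rp = 8.77 / 95.36 = 9.1967%.
Market value of equity E = 122.51 × 3.67m = 449.6117m.
Total capital V = 449.6117 + 44.2 + 304 + 201 = 998.8117.
Equity: weight = 449.6117/998.8117 = 0.4501; cost = 17.1577%.
Preferred: weight = 44.2/998.8117 = 0.0443; cost = 9.1967%.
Senior notes: weight = 304/998.8117 = 0.3044; after-tax cost = 8.41% × (1 − 24%) = 6.3916%.
Term loan: weight = 201/998.8117 = 0.2012; after-tax cost = 2.83% × (1 − 24%) = 2.1508%.
WACC = 0.4501 × 17.1577% + 0.0443 × 9.1967% + 0.3044 × 6.3916% + 0.2012 × 2.1508% = 10.5086%.

10.51%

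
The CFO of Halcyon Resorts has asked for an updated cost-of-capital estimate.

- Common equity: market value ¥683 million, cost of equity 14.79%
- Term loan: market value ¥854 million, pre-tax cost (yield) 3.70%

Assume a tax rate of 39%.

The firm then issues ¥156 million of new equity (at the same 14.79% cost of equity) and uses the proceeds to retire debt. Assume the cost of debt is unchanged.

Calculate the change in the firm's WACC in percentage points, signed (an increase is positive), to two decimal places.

Current WACC:
Total capital V = 683 + 854 = 1537.
Equity: weight = 683/1537 = 0.4444; cost = 14.79%.
Term loan: weight = 854/1537 = 0.5556; after-tax cost = 3.7% × (1 − 39%) = 2.2570%.
WACC = 0.4444 × 14.7900% + 0.5556 × 2.2570% = 7.8263%.
After the change:
Total capital V = 839 + 698 = 1537.
Equity: weight = 839/1537 = 0.5459; cost = 14.79%.
Term loan: weight = 698/1537 = 0.4541; after-tax cost = 3.7% × (1 − 39%) = 2.2570%.
WACC = 0.5459 × 14.7900% + 0.4541 × 2.2570% = 9.0984%.
Change in WACC = 9.0984% − 7.8263% = 1.2721 pp.

+1.27 pp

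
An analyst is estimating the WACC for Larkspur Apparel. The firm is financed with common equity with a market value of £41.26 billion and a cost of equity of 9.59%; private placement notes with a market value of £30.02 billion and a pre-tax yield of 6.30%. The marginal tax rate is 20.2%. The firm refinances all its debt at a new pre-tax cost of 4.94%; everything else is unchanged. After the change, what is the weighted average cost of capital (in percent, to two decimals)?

7.21%

After the change:
Total capital V = 41.26 + 30.02 = 71.28.
Equity: weight = 41.26/71.28 = 0.5788; cost = 9.59%.
Private placement notes: weight = 30.02/71.28 = 0.4212; after-tax cost = 4.94% × (1 − 20.2%) = 3.9421%.
WACC = 0.5788 × 9.5900% + 0.4212 × 3.9421% = 7.2114%.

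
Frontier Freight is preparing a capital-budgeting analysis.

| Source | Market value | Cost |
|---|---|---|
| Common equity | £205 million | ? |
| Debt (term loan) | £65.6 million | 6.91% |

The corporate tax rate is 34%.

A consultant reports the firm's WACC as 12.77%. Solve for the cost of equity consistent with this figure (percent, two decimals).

15.40%

Total capital V = 205 + 65.6 = 270.6.
Equity weight = 205/270.6 = 0.7576.
Term loan weight = 65.6/270.6 = 0.2424.
Debt contribution = 0.2424 × 6.91% × (1 − 34%) = 1.1056%.
Required equity contribution = 12.77% − 1.1056% = 11.6644%.
Re = 11.6644% / 0.7576 = 15.3970%.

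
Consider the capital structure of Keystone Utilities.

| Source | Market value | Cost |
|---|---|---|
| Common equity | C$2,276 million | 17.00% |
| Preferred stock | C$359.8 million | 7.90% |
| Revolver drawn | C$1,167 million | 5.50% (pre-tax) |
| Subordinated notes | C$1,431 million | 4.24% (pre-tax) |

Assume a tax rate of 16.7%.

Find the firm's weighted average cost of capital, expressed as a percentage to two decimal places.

9.92%

Total capital V = 2276 + 359.8 + 1167 + 1431 = 5233.8.
Equity: weight = 2276/5233.8 = 0.4349; cost = 17%.
Preferred: weight = 359.8/5233.8 = 0.0687; cost = 7.9%.
Revolver drawn: weight = 1167/5233.8 = 0.2230; after-tax cost = 5.5% × (1 − 16.7%) = 4.5815%.
Subordinated notes: weight = 1431/5233.8 = 0.2734; after-tax cost = 4.24% × (1 − 16.7%) = 3.5319%.
WACC = 0.4349 × 17.0000% + 0.0687 × 7.9000% + 0.2230 × 4.5815% + 0.2734 × 3.5319% = 9.9230%.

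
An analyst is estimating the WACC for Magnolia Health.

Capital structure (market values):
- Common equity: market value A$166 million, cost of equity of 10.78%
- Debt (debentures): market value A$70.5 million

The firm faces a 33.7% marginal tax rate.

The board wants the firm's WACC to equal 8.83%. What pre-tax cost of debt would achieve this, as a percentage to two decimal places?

6.39%

Total capital V = 166 + 70.5 = 236.5.
Equity weight = 166/236.5 = 0.7019.
Debentures weight = 70.5/236.5 = 0.2981.
Equity contribution = 0.7019 × 10.78% = 7.5665%.
Remaining for debt = 8.83% − 7.5665% = 1.2635%.
Rd × (1 − 33.7%) × 0.2981 = 1.2635%  ⇒  Rd = 6.3929%.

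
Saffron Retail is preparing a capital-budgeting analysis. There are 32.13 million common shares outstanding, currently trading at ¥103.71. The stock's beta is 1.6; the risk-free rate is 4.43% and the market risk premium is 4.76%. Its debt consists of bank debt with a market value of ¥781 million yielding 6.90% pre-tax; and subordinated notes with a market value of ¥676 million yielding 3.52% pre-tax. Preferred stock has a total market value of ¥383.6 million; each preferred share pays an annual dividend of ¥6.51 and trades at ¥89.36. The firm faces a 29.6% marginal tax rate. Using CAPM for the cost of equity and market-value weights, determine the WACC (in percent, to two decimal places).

Cost of equity via CAPM: Re = 4.43% + 1.6 × 4.76% = 12.0460%.
Cost of preferred: Rp = 6.51 / 89.36 = 7.2851%.
Market value of equity E = 103.71 × 32.13m = 3332.2023m.
Total capital V = 3332.2023 + 383.6 + 781 + 676 = 5172.8023.
Equity: weight = 3332.2023/5172.8023 = 0.6442; cost = 12.046%.
Preferred: weight = 383.6/5172.8023 = 0.0742; cost = 7.2851%.
Bank debt: weight = 781/5172.8023 = 0.1510; after-tax cost = 6.9% × (1 − 29.6%) = 4.8576%.
Subordinated notes: weight = 676/5172.8023 = 0.1307; after-tax cost = 3.52% × (1 − 29.6%) = 2.4781%.
WACC = 0.6442 × 12.0460% + 0.0742 × 7.2851% + 0.1510 × 4.8576% + 0.1307 × 2.4781% = 9.3573%.

9.36%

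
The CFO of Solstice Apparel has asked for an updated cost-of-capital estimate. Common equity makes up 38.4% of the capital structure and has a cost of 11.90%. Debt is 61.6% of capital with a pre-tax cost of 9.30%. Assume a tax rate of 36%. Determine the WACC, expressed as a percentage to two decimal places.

After-tax cost of debt = 9.3% × (1 − 36%) = 5.9520%.
WACC = 0.384 × 11.9000% + 0.616 × 5.9520% = 8.2360%.

8.24%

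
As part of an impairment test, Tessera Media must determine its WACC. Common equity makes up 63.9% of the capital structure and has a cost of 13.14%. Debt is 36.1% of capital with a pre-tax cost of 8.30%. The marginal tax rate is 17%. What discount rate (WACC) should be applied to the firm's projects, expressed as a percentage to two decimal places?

After-tax cost of debt = 8.3% × (1 − 17%) = 6.8890%.
WACC = 0.639 × 13.1400% + 0.361 × 6.8890% = 10.8834%.

10.88%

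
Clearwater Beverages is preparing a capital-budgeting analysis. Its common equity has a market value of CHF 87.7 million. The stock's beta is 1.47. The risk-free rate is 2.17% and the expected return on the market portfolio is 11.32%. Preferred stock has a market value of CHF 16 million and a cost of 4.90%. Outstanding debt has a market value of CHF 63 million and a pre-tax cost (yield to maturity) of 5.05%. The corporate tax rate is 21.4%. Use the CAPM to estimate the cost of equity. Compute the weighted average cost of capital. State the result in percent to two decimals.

Market risk premium = 11.32% − 2.17% = 9.15%.
Cost of equity via CAPM: Re = 2.17% + 1.47 × 9.15% = 15.6205%.
Total capital V = 87.7 + 16 + 63 = 166.7.
Equity: weight = 87.7/166.7 = 0.5261; cost = 15.6205%.
Preferred: weight = 16/166.7 = 0.0960; cost = 4.9%.
Debt: weight = 63/166.7 = 0.3779; after-tax cost = 5.05% × (1 − 21.4%) = 3.9693%.
WACC = 0.5261 × 15.6205% + 0.0960 × 4.9000% + 0.3779 × 3.9693% = 10.1883%.

10.19%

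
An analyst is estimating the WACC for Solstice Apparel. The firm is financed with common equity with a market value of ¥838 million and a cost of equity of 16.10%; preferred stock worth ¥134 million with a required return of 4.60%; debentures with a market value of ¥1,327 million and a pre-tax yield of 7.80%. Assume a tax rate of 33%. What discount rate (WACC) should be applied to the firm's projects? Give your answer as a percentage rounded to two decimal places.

Total capital V = 838 + 134 + 1327 = 2299.
Equity: weight = 838/2299 = 0.3645; cost = 16.1%.
Preferred: weight = 134/2299 = 0.0583; cost = 4.6%.
Debentures: weight = 1327/2299 = 0.5772; after-tax cost = 7.8% × (1 − 33%) = 5.2260%.
WACC = 0.3645 × 16.1000% + 0.0583 × 4.6000% + 0.5772 × 5.2260% = 9.1532%.

9.15%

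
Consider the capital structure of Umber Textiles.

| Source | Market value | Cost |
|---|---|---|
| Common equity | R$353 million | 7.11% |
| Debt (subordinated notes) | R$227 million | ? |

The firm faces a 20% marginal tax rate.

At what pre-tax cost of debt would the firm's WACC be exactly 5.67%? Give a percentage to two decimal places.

Total capital V = 353 + 227 = 580.
Equity weight = 353/580 = 0.6086.
Subordinated notes weight = 227/580 = 0.3914.
Equity contribution = 0.6086 × 7.11% = 4.3273%.
Remaining for debt = 5.67% − 4.3273% = 1.3427%.
Rd × (1 − 20%) × 0.3914 = 1.3427%  ⇒  Rd = 4.2884%.

4.29%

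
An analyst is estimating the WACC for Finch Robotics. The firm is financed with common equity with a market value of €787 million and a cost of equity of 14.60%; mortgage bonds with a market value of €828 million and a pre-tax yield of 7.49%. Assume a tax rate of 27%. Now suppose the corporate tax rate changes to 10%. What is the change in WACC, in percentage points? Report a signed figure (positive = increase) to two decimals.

Current WACC:
Total capital V = 787 + 828 = 1615.
Equity: weight = 787/1615 = 0.4873; cost = 14.6%.
Mortgage bonds: weight = 828/1615 = 0.5127; after-tax cost = 7.49% × (1 − 27%) = 5.4677%.
WACC = 0.4873 × 14.6000% + 0.5127 × 5.4677% = 9.9179%.
After the change:
Total capital V = 787 + 828 = 1615.
Equity: weight = 787/1615 = 0.4873; cost = 14.6%.
Mortgage bonds: weight = 828/1615 = 0.5127; after-tax cost = 7.49% × (1 − 10%) = 6.7410%.
WACC = 0.4873 × 14.6000% + 0.5127 × 6.7410% = 10.5707%.
Change in WACC = 10.5707% − 9.9179% = 0.6528 pp.

+0.65 pp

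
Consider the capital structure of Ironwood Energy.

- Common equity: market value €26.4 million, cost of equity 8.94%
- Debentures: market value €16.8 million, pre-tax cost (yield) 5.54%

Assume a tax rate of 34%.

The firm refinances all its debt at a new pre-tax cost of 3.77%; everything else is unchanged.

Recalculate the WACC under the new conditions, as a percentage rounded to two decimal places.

6.43%

After the change:
Total capital V = 26.4 + 16.8 = 43.2.
Equity: weight = 26.4/43.2 = 0.6111; cost = 8.94%.
Debentures: weight = 16.8/43.2 = 0.3889; after-tax cost = 3.77% × (1 − 34%) = 2.4882%.
WACC = 0.6111 × 8.9400% + 0.3889 × 2.4882% = 6.4310%.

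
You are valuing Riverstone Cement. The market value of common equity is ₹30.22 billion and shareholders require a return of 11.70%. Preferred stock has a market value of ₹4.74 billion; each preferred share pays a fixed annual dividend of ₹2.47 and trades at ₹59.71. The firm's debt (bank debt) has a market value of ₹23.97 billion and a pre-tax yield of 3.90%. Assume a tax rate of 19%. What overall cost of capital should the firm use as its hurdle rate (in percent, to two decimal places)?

Cost of preferred: Rp = 2.47 / 59.71 = 4.1367%.
Total capital V = 30.22 + 4.74 + 23.97 = 58.93.
Equity: weight = 30.22/58.93 = 0.5128; cost = 11.7%.
Preferred: weight = 4.74/58.93 = 0.0804; cost = 4.1367%.
Bank debt: weight = 23.97/58.93 = 0.4068; after-tax cost = 3.9% × (1 − 19%) = 3.1590%.
WACC = 0.5128 × 11.7000% + 0.0804 × 4.1367% + 0.4068 × 3.1590% = 7.6176%.

7.62%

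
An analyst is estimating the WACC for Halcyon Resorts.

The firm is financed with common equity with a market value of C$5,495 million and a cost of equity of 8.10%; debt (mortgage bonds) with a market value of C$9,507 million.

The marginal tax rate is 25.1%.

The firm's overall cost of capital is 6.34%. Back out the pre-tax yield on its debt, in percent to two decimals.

7.11%

Total capital V = 5495 + 9507 = 15002.
Equity weight = 5495/15002 = 0.3663.
Mortgage bonds weight = 9507/15002 = 0.6337.
Equity contribution = 0.3663 × 8.1% = 2.9669%.
Remaining for debt = 6.34% − 2.9669% = 3.3731%.
Rd × (1 − 25.1%) × 0.6337 = 3.3731%  ⇒  Rd = 7.1064%.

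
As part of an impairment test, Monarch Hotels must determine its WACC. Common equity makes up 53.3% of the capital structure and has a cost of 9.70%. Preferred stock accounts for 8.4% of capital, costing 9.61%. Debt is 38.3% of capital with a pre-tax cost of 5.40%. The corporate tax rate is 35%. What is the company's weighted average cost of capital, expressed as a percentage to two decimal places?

7.32%

After-tax cost of debt = 5.4% × (1 − 35%) = 3.5100%.
WACC = 0.533 × 9.7000% + 0.084 × 9.6100% + 0.383 × 3.5100% = 7.3217%.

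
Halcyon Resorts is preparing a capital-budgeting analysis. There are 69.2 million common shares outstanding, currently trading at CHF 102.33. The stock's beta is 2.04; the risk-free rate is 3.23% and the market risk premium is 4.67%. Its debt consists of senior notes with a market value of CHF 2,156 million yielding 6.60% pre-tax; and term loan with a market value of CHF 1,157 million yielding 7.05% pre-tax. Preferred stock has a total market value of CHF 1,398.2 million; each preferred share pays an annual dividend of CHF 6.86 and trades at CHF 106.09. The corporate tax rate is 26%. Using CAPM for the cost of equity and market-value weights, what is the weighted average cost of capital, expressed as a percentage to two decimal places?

9.83%

Cost of equity via CAPM: Re = 3.23% + 2.04 × 4.67% = 12.7568%.
Cost of preferred: Rp = 6.86 / 106.09 = 6.4662%.
Market value of equity E = 102.33 × 69.2m = 7081.236m.
Total capital V = 7081.236 + 1398.2 + 2156 + 1157 = 11792.436.
Equity: weight = 7081.236/11792.436 = 0.6005; cost = 12.7568%.
Preferred: weight = 1398.2/11792.436 = 0.1186; cost = 6.4662%.
Senior notes: weight = 2156/11792.436 = 0.1828; after-tax cost = 6.6% × (1 − 26%) = 4.8840%.
Term loan: weight = 1157/11792.436 = 0.0981; after-tax cost = 7.05% × (1 − 26%) = 5.2170%.
WACC = 0.6005 × 12.7568% + 0.1186 × 6.4662% + 0.1828 × 4.8840% + 0.0981 × 5.2170% = 9.8318%.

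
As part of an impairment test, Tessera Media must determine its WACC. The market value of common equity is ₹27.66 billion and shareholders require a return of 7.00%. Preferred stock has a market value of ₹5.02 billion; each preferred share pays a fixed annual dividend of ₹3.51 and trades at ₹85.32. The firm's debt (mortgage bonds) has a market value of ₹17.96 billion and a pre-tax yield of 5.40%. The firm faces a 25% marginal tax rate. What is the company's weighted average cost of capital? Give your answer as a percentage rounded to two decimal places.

Cost of preferred: Rp = 3.51 / 85.32 = 4.1139%.
Total capital V = 27.66 + 5.02 + 17.96 = 50.64.
Equity: weight = 27.66/50.64 = 0.5462; cost = 7%.
Preferred: weight = 5.02/50.64 = 0.0991; cost = 4.1139%.
Mortgage bonds: weight = 17.96/50.64 = 0.3547; after-tax cost = 5.4% × (1 − 25%) = 4.0500%.
WACC = 0.5462 × 7.0000% + 0.0991 × 4.1139% + 0.3547 × 4.0500% = 5.6676%.

5.67%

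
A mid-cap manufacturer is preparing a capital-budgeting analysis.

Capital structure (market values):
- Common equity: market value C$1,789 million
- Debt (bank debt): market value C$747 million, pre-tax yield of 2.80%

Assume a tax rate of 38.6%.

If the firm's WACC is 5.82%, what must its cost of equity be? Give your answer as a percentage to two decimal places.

Total capital V = 1789 + 747 = 2536.
Equity weight = 1789/2536 = 0.7054.
Bank debt weight = 747/2536 = 0.2946.
Debt contribution = 0.2946 × 2.8% × (1 − 38.6%) = 0.5064%.
Required equity contribution = 5.82% − 0.5064% = 5.3136%.
Re = 5.3136% / 0.7054 = 7.5323%.

7.53%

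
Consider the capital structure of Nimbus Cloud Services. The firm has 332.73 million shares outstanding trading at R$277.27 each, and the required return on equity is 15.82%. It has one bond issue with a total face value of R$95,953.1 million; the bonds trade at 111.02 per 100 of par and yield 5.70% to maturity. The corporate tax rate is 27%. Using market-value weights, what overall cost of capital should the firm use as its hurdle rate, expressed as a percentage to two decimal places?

Market value of equity E = 277.27 × 332.73m = 92256.0471m. Market value of debt D = 95953.1m × 111.02/100 = 106527.13162m.
Total capital V = 92256.0471 + 106527.13162 = 198783.17872.
Equity: weight = 92256.0471/198783.17872 = 0.4641; cost = 15.82%.
Bonds outstanding: weight = 106527.13162/198783.17872 = 0.5359; after-tax cost = 5.7% × (1 − 27%) = 4.1610%.
WACC = 0.4641 × 15.8200% + 0.5359 × 4.1610% = 9.5720%.

9.57%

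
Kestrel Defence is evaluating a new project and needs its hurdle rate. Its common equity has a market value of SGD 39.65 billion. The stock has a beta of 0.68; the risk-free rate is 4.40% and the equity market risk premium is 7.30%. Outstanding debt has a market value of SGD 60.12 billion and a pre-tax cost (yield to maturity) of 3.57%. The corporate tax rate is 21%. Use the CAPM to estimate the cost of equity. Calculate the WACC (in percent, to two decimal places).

5.42%

Cost of equity via CAPM: Re = 4.4% + 0.68 × 7.3% = 9.3640%.
Total capital V = 39.65 + 60.12 = 99.77.
Equity: weight = 39.65/99.77 = 0.3974; cost = 9.364%.
Debt: weight = 60.12/99.77 = 0.6026; after-tax cost = 3.57% × (1 − 21%) = 2.8203%.
WACC = 0.3974 × 9.3640% + 0.6026 × 2.8203% = 5.4209%.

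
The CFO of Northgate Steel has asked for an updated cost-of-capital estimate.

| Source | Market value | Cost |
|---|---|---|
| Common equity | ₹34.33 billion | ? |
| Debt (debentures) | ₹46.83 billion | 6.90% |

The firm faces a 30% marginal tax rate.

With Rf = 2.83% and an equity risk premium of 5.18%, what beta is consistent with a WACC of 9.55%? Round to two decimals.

Total capital V = 34.33 + 46.83 = 81.16.
Equity weight = 34.33/81.16 = 0.4230.
Debentures weight = 46.83/81.16 = 0.5770.
Debt contribution = 0.5770 × 6.9% × (1 − 30%) = 2.7870%.
Required equity contribution = 9.55% − 2.7870% = 6.7630%  ⇒  Re = 15.9886%.
CAPM: 15.9886% = 2.83% + β × 5.18%  ⇒  β = 2.5403.

2.54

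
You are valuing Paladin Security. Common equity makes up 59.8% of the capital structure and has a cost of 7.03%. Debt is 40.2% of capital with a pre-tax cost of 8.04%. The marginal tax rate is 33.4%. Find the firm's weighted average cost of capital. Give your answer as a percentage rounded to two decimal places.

6.36%

After-tax cost of debt = 8.04% × (1 − 33.4%) = 5.3546%.
WACC = 0.598 × 7.0300% + 0.402 × 5.3546% = 6.3565%.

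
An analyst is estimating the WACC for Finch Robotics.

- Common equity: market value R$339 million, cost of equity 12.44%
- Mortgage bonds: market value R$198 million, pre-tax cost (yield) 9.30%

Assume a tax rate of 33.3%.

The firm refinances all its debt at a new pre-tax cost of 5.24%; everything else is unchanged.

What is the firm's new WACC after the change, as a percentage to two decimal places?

9.14%

After the change:
Total capital V = 339 + 198 = 537.
Equity: weight = 339/537 = 0.6313; cost = 12.44%.
Mortgage bonds: weight = 198/537 = 0.3687; after-tax cost = 5.24% × (1 − 33.3%) = 3.4951%.
WACC = 0.6313 × 12.4400% + 0.3687 × 3.4951% = 9.1419%.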